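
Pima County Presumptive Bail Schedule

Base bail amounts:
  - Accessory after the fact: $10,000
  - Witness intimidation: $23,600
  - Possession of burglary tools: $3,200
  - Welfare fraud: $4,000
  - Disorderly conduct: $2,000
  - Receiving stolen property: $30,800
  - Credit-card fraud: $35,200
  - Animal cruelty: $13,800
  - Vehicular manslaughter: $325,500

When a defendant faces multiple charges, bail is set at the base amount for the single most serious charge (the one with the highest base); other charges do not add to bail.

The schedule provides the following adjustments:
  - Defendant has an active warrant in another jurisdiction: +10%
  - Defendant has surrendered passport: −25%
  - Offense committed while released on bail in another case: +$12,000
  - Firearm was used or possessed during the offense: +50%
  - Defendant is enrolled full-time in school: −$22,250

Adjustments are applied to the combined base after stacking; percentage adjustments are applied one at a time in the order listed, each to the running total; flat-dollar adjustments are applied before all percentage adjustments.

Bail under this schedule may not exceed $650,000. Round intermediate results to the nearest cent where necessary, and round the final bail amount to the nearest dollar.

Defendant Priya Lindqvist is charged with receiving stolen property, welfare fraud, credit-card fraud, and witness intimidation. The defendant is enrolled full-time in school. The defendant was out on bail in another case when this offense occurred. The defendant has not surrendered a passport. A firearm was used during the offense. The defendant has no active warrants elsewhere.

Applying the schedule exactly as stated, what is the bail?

Base amounts from the schedule: receiving stolen property $30,800; welfare fraud $4,000; credit-card fraud $35,200; witness intimidation $23,600.
Stacking rule: use the highest base only. Highest is credit-card fraud at $35,200. Combined base = $35,200.
Offense committed while released on bail in another case (+$12,000 flat): $35,200 + $12,000 = $47,200.
Defendant is enrolled full-time in school (−$22,250 flat): $47,200 − $22,250 = $24,950.
Firearm was used or possessed during the offense (+50%): $24,950 × 1.5 = $37,425.
$37,425 is within the $650,000 maximum.

$37,425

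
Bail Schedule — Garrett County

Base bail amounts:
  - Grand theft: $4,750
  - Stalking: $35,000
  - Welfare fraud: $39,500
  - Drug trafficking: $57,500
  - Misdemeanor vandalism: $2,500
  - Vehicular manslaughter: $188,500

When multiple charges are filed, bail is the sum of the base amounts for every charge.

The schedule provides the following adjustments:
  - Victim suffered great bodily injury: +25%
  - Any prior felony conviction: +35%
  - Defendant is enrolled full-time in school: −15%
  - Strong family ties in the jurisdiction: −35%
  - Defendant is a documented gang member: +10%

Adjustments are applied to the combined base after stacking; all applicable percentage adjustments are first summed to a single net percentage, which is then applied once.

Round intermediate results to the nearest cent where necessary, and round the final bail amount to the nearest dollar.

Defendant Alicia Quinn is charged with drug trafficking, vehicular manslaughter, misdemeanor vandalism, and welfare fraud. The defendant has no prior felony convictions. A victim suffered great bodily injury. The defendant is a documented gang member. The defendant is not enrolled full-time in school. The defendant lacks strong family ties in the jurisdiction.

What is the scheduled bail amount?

$388,800

Base amounts from the schedule: drug trafficking $57,500; vehicular manslaughter $188,500; misdemeanor vandalism $2,500; welfare fraud $39,500.
Stacking rule: sum of all bases. $57,500 + $188,500 + $2,500 + $39,500 = $288,000.
Net percentage adjustment: +25% +10% = +35%. $288,000 × 1.35 = $388,800.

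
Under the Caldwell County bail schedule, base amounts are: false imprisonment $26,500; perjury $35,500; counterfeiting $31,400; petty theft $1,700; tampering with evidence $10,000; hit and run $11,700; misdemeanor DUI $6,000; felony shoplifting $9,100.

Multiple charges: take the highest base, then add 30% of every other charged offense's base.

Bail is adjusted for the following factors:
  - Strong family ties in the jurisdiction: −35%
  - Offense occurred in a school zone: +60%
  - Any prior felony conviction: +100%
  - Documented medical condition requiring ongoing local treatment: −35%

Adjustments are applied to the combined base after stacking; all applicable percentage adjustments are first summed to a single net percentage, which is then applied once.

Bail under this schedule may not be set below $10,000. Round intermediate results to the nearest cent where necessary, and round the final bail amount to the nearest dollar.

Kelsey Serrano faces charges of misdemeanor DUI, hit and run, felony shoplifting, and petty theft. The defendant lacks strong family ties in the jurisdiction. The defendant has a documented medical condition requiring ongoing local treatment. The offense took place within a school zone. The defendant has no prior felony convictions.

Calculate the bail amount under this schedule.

$20,925

Base amounts from the schedule: misdemeanor DUI $6,000; hit and run $11,700; felony shoplifting $9,100; petty theft $1,700.
Stacking rule: highest base plus 30% of each additional charge. Highest is hit and run at $11,700. Additional: $6,000 × 30% = $1,800; $9,100 × 30% = $2,730; $1,700 × 30% = $510. Combined base = $11,700 + $5,040 = $16,740.
Net percentage adjustment: +60% −35% = +25%. $16,740 × 1.25 = $20,925.
$20,925 is at or above the $10,000 minimum.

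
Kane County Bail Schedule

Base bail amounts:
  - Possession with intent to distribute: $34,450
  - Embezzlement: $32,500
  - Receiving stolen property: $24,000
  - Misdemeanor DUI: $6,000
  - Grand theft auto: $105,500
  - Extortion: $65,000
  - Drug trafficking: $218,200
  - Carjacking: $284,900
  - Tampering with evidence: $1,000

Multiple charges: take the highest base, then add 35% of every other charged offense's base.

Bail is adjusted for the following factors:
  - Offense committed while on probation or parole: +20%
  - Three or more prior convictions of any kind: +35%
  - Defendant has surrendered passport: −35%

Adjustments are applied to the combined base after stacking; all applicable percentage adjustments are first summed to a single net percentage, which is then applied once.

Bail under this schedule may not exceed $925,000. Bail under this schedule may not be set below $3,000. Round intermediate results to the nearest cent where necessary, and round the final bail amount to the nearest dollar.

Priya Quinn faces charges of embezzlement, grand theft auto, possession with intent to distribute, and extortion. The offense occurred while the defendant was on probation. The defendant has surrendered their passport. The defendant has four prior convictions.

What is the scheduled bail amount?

Base amounts from the schedule: embezzlement $32,500; grand theft auto $105,500; possession with intent to distribute $34,450; extortion $65,000.
Stacking rule: highest base plus 35% of each additional charge. Highest is grand theft auto at $105,500. Additional: $32,500 × 35% = $11,375; $34,450 × 35% = $12,057.50; $65,000 × 35% = $22,750. Combined base = $105,500 + $46,182.50 = $151,682.50.
Net percentage adjustment: +20% +35% −35% = +20%. $151,682.50 × 1.2 = $182,019.
$182,019 is within the $925,000 maximum.
$182,019 is at or above the $3,000 minimum.

$182,019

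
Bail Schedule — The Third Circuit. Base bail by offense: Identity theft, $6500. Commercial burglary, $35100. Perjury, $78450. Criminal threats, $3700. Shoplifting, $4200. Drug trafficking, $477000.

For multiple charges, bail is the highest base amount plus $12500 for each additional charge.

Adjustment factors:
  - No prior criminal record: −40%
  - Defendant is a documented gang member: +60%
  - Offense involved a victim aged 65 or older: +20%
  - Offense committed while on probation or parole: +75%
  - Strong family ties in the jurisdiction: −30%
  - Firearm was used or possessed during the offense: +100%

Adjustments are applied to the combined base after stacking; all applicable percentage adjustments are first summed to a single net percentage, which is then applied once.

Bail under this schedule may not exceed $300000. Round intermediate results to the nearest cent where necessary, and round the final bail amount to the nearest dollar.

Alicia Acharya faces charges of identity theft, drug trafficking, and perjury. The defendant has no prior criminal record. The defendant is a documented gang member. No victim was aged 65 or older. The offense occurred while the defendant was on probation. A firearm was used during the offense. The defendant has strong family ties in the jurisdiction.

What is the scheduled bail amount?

Base amounts from the schedule: identity theft $6500; drug trafficking $477000; perjury $78450.
Stacking rule: highest base plus $12500 per additional charge. Highest is drug trafficking at $477000; 2 additional charges → +$25000. Combined base = $502000.
Net percentage adjustment: −40% +60% +75% −30% +100% = +165%. $502000 × 2.65 = $1330300.
Result $1330300 exceeds the maximum of $300000; bail is capped at $300000.

$300000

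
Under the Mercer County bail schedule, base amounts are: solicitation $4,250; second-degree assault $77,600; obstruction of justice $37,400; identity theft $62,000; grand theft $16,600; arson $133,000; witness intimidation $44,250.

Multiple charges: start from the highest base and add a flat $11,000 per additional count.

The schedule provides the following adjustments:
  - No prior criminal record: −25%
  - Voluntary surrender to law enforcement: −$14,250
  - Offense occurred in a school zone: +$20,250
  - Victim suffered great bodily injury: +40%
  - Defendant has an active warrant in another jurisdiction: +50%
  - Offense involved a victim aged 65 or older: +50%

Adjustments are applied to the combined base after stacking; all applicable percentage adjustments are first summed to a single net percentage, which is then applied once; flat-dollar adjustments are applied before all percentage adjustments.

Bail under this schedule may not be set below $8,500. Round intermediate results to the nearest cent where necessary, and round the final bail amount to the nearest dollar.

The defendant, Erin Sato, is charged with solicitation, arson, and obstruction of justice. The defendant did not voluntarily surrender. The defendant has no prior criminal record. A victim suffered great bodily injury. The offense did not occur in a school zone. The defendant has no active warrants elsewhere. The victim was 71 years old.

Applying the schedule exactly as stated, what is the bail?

$255,750

Base amounts from the schedule: solicitation $4,250; arson $133,000; obstruction of justice $37,400.
Stacking rule: highest base plus $11,000 per additional charge. Highest is arson at $133,000; 2 additional charges → +$22,000. Combined base = $155,000.
Net percentage adjustment: −25% +40% +50% = +65%. $155,000 × 1.65 = $255,750.
$255,750 is at or above the $8,500 minimum.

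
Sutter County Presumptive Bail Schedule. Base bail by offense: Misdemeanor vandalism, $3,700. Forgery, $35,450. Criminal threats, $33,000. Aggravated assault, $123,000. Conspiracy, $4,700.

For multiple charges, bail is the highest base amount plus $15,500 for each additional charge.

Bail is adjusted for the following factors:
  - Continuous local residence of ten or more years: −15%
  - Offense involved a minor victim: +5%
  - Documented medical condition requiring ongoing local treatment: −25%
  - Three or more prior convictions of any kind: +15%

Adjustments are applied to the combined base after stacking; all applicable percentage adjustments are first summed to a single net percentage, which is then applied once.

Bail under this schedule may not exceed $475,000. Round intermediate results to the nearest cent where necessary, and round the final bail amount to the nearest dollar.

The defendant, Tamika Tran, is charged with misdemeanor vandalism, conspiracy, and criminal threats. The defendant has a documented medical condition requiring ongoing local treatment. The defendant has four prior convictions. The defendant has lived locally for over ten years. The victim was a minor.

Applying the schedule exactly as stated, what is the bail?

$51,200

Base amounts from the schedule: misdemeanor vandalism $3,700; conspiracy $4,700; criminal threats $33,000.
Stacking rule: highest base plus $15,500 per additional charge. Highest is criminal threats at $33,000; 2 additional charges → +$31,000. Combined base = $64,000.
Net percentage adjustment: −15% +5% −25% +15% = −20%. $64,000 × 0.8 = $51,200.
$51,200 is within the $475,000 maximum.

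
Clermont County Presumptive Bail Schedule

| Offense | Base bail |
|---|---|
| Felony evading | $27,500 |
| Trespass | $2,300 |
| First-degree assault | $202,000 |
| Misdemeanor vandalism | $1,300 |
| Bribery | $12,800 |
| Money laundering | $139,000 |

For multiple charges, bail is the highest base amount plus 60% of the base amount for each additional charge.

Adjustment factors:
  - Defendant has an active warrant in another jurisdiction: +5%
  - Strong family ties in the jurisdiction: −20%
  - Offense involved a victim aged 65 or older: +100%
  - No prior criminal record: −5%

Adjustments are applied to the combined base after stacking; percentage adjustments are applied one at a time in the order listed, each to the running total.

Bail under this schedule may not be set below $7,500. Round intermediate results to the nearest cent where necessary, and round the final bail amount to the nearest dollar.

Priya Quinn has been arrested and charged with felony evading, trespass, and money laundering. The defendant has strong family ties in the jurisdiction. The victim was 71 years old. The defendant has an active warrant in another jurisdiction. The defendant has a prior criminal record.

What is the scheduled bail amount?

Base amounts from the schedule: felony evading $27,500; trespass $2,300; money laundering $139,000.
Stacking rule: highest base plus 60% of each additional charge. Highest is money laundering at $139,000. Additional: $27,500 × 60% = $16,500; $2,300 × 60% = $1,380. Combined base = $139,000 + $17,880 = $156,880.
Defendant has an active warrant in another jurisdiction (+5%): $156,880 × 1.05 = $164,724.
Strong family ties in the jurisdiction (−20%): $164,724 × 0.8 = $131,779.20.
Offense involved a victim aged 65 or older (+100%): $131,779.20 × 2 = $263,558.40.
$263,558.40 is at or above the $7,500 minimum.
Rounded to the nearest dollar: $263,558.

$263,558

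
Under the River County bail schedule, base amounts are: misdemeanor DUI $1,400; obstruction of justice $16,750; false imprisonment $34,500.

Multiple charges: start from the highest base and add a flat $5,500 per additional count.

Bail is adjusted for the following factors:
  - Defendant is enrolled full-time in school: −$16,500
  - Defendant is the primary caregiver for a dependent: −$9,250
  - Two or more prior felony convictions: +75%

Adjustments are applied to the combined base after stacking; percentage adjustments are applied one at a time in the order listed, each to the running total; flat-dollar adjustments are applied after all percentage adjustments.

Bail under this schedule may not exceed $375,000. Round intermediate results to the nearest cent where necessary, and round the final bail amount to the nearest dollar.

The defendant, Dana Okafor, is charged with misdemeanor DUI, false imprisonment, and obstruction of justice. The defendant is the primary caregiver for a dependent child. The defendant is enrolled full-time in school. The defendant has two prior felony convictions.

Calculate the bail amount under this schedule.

Base amounts from the schedule: misdemeanor DUI $1,400; false imprisonment $34,500; obstruction of justice $16,750.
Stacking rule: highest base plus $5,500 per additional charge. Highest is false imprisonment at $34,500; 2 additional charges → +$11,000. Combined base = $45,500.
Two or more prior felony convictions (+75%): $45,500 × 1.75 = $79,625.
Defendant is enrolled full-time in school (−$16,500 flat): $79,625 − $16,500 = $63,125.
Defendant is the primary caregiver for a dependent (−$9,250 flat): $63,125 − $9,250 = $53,875.
$53,875 is within the $375,000 maximum.

$53,875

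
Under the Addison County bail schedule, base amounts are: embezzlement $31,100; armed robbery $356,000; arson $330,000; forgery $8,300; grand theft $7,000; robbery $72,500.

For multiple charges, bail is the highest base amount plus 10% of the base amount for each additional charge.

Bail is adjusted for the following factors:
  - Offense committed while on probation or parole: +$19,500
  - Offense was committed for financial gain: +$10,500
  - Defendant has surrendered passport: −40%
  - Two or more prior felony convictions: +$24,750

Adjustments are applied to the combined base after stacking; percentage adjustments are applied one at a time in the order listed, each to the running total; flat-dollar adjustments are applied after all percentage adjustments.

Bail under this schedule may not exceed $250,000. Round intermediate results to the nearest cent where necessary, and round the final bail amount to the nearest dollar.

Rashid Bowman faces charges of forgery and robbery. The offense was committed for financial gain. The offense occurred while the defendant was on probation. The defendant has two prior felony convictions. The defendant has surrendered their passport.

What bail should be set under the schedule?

$98,748

Base amounts from the schedule: forgery $8,300; robbery $72,500.
Stacking rule: highest base plus 10% of each additional charge. Highest is robbery at $72,500. Additional: $8,300 × 10% = $830. Combined base = $72,500 + $830 = $73,330.
Defendant has surrendered passport (−40%): $73,330 × 0.6 = $43,998.
Offense committed while on probation or parole (+$19,500 flat): $43,998 + $19,500 = $63,498.
Offense was committed for financial gain (+$10,500 flat): $63,498 + $10,500 = $73,998.
Two or more prior felony convictions (+$24,750 flat): $73,998 + $24,750 = $98,748.
$98,748 is within the $250,000 maximum.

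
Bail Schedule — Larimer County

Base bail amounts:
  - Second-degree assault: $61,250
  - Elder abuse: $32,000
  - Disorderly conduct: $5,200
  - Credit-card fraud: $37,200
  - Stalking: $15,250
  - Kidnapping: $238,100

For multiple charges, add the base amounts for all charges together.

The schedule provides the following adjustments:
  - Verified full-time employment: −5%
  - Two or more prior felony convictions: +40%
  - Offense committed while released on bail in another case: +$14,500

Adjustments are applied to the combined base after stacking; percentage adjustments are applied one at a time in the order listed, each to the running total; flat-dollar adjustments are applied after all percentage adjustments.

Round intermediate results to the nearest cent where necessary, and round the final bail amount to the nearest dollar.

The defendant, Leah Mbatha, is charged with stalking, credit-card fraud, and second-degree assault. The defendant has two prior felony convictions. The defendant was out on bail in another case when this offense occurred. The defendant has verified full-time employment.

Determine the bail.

Base amounts from the schedule: stalking $15,250; credit-card fraud $37,200; second-degree assault $61,250.
Stacking rule: sum of all bases. $15,250 + $37,200 + $61,250 = $113,700.
Verified full-time employment (−5%): $113,700 × 0.95 = $108,015.
Two or more prior felony convictions (+40%): $108,015 × 1.4 = $151,221.
Offense committed while released on bail in another case (+$14,500 flat): $151,221 + $14,500 = $165,721.

$165,721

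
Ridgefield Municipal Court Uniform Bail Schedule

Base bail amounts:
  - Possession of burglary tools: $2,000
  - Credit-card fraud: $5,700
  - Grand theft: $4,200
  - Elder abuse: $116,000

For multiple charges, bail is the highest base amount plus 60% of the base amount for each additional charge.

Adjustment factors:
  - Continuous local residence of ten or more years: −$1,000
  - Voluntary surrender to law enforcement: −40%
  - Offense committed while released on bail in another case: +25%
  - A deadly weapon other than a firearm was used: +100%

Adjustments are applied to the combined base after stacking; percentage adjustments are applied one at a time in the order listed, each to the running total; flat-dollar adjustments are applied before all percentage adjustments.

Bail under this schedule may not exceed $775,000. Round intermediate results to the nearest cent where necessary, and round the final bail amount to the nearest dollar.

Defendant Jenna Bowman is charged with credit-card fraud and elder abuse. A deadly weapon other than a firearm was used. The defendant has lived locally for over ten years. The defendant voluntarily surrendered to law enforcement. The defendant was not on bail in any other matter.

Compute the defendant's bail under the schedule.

$142,104

Base amounts from the schedule: credit-card fraud $5,700; elder abuse $116,000.
Stacking rule: highest base plus 60% of each additional charge. Highest is elder abuse at $116,000. Additional: $5,700 × 60% = $3,420. Combined base = $116,000 + $3,420 = $119,420.
Continuous local residence of ten or more years (−$1,000 flat): $119,420 − $1,000 = $118,420.
Voluntary surrender to law enforcement (−40%): $118,420 × 0.6 = $71,052.
A deadly weapon other than a firearm was used (+100%): $71,052 × 2 = $142,104.
$142,104 is within the $775,000 maximum.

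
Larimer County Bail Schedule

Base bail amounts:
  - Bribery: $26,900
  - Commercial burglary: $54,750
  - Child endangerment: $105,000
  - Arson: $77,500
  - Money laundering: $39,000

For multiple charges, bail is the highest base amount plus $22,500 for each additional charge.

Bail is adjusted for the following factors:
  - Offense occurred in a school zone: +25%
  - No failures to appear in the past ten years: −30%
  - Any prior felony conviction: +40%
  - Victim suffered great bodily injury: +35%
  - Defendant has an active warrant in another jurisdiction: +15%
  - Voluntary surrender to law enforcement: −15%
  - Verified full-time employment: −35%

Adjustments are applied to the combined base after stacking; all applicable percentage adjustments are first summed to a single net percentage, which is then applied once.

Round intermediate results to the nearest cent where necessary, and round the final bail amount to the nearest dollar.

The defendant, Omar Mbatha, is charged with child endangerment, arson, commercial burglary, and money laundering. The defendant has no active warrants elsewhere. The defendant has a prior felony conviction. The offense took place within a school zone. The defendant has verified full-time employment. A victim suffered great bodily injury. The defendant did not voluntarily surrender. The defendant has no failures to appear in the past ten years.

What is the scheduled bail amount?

Base amounts from the schedule: child endangerment $105,000; arson $77,500; commercial burglary $54,750; money laundering $39,000.
Stacking rule: highest base plus $22,500 per additional charge. Highest is child endangerment at $105,000; 3 additional charges → +$67,500. Combined base = $172,500.
Net percentage adjustment: +25% −30% +40% +35% −35% = +35%. $172,500 × 1.35 = $232,875.

$232,875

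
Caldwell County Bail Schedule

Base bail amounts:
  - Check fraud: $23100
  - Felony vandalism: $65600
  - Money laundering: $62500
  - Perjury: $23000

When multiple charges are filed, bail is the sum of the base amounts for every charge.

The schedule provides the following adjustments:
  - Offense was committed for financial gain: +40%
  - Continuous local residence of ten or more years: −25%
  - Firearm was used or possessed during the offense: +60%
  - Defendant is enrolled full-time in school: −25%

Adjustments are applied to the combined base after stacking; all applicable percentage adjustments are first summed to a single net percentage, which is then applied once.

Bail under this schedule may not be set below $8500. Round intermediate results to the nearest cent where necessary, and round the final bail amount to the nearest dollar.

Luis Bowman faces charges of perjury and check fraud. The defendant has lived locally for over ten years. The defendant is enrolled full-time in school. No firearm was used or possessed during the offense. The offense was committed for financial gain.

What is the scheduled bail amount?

Base amounts from the schedule: perjury $23000; check fraud $23100.
Stacking rule: sum of all bases. $23000 + $23100 = $46100.
Net percentage adjustment: +40% −25% −25% = −10%. $46100 × 0.9 = $41490.
$41490 is at or above the $8500 minimum.

$41490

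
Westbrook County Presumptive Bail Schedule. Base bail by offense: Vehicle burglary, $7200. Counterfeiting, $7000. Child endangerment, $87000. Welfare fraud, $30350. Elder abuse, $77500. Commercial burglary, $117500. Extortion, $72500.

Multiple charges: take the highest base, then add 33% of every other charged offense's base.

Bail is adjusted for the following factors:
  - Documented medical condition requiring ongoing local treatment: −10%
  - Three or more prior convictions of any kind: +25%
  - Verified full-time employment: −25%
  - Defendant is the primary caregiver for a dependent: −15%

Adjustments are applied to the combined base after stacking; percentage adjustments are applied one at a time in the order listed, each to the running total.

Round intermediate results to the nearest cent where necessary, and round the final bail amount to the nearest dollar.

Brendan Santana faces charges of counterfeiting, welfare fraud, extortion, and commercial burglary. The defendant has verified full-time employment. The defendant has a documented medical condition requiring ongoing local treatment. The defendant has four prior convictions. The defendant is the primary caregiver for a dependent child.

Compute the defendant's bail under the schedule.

Base amounts from the schedule: counterfeiting $7000; welfare fraud $30350; extortion $72500; commercial burglary $117500.
Stacking rule: highest base plus 33% of each additional charge. Highest is commercial burglary at $117500. Additional: $7000 × 33% = $2310; $30350 × 33% = $10015.50; $72500 × 33% = $23925. Combined base = $117500 + $36250.50 = $153750.50.
Documented medical condition requiring ongoing local treatment (−10%): $153750.50 × 0.9 = $138375.45.
Three or more prior convictions of any kind (+25%): $138375.45 × 1.25 = $172969.31.
Verified full-time employment (−25%): $172969.31 × 0.75 = $129726.98.
Defendant is the primary caregiver for a dependent (−15%): $129726.98 × 0.85 = $110267.93.
Rounded to the nearest dollar: $110268.

$110268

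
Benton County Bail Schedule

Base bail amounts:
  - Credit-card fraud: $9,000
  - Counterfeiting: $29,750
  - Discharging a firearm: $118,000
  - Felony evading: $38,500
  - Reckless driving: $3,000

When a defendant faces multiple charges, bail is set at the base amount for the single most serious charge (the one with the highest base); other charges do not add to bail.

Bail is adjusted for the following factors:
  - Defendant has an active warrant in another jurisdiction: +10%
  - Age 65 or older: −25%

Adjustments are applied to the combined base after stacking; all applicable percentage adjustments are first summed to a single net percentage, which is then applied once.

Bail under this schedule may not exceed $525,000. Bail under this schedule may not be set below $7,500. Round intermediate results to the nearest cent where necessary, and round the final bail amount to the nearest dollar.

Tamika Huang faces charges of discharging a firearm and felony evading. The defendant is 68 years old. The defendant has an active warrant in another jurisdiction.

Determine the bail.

$100,300

Base amounts from the schedule: discharging a firearm $118,000; felony evading $38,500.
Stacking rule: use the highest base only. Highest is discharging a firearm at $118,000. Combined base = $118,000.
Net percentage adjustment: +10% −25% = −15%. $118,000 × 0.85 = $100,300.
$100,300 is within the $525,000 maximum.
$100,300 is at or above the $7,500 minimum.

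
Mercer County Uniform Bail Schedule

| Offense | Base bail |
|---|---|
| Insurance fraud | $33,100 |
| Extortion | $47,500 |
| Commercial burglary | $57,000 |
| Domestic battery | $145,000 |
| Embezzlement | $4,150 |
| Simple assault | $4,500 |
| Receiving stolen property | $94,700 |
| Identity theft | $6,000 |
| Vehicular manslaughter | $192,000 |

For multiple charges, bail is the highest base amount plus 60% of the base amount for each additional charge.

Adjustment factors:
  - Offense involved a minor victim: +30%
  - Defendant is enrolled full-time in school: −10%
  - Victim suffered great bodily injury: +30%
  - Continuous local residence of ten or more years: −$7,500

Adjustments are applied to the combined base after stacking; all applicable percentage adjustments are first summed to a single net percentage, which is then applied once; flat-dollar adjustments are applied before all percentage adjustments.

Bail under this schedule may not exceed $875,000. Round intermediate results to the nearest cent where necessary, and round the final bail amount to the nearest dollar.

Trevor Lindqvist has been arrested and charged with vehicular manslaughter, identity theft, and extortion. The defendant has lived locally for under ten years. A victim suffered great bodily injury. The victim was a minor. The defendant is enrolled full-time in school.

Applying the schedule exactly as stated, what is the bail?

$336,150

Base amounts from the schedule: vehicular manslaughter $192,000; identity theft $6,000; extortion $47,500.
Stacking rule: highest base plus 60% of each additional charge. Highest is vehicular manslaughter at $192,000. Additional: $6,000 × 60% = $3,600; $47,500 × 60% = $28,500. Combined base = $192,000 + $32,100 = $224,100.
Net percentage adjustment: +30% −10% +30% = +50%. $224,100 × 1.5 = $336,150.
$336,150 is within the $875,000 maximum.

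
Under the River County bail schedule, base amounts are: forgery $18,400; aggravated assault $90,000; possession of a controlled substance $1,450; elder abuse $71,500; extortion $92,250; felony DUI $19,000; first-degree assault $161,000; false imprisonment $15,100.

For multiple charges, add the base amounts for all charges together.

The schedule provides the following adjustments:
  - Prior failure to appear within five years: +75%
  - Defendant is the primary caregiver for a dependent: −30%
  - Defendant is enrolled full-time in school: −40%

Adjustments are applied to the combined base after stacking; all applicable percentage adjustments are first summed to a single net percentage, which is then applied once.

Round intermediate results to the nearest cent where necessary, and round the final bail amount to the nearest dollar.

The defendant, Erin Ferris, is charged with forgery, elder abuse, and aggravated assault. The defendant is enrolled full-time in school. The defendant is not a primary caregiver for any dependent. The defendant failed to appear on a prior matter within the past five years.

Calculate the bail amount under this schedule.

Base amounts from the schedule: forgery $18,400; elder abuse $71,500; aggravated assault $90,000.
Stacking rule: sum of all bases. $18,400 + $71,500 + $90,000 = $179,900.
Net percentage adjustment: +75% −40% = +35%. $179,900 × 1.35 = $242,865.

$242,865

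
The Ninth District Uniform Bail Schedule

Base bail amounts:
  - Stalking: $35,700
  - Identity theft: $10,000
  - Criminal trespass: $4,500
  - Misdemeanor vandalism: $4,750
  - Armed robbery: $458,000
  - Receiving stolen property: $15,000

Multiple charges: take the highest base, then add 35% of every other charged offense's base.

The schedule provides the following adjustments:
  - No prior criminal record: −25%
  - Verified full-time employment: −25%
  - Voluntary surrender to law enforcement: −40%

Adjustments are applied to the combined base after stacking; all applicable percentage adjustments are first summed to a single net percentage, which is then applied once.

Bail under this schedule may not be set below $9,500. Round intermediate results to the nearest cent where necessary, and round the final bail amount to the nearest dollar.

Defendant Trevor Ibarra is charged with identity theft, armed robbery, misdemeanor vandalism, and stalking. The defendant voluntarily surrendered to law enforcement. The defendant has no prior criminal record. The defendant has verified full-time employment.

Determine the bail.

$47,566

Base amounts from the schedule: identity theft $10,000; armed robbery $458,000; misdemeanor vandalism $4,750; stalking $35,700.
Stacking rule: highest base plus 35% of each additional charge. Highest is armed robbery at $458,000. Additional: $10,000 × 35% = $3,500; $4,750 × 35% = $1,662.50; $35,700 × 35% = $12,495. Combined base = $458,000 + $17,657.50 = $475,657.50.
Net percentage adjustment: −25% −25% −40% = −90%. $475,657.50 × 0.1 = $47,565.75.
$47,565.75 is at or above the $9,500 minimum.
Rounded to the nearest dollar: $47,566.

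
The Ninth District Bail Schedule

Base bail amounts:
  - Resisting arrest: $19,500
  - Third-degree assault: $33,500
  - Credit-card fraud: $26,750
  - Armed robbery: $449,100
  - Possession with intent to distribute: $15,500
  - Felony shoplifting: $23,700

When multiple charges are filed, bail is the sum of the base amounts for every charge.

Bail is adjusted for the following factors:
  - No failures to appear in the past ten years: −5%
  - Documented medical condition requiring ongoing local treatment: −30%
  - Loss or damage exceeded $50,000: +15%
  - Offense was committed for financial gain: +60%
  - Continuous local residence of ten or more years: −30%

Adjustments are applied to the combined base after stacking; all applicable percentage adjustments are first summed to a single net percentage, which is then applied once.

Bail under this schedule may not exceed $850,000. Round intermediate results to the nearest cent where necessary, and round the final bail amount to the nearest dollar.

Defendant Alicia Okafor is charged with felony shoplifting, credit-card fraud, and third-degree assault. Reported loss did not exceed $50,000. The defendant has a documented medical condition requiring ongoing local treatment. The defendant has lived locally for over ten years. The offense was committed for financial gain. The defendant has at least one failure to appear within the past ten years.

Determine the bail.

Base amounts from the schedule: felony shoplifting $23,700; credit-card fraud $26,750; third-degree assault $33,500.
Stacking rule: sum of all bases. $23,700 + $26,750 + $33,500 = $83,950.
Net percentage adjustment: −30% +60% −30% = +0%. $83,950 × 1 = $83,950.
$83,950 is within the $850,000 maximum.

$83,950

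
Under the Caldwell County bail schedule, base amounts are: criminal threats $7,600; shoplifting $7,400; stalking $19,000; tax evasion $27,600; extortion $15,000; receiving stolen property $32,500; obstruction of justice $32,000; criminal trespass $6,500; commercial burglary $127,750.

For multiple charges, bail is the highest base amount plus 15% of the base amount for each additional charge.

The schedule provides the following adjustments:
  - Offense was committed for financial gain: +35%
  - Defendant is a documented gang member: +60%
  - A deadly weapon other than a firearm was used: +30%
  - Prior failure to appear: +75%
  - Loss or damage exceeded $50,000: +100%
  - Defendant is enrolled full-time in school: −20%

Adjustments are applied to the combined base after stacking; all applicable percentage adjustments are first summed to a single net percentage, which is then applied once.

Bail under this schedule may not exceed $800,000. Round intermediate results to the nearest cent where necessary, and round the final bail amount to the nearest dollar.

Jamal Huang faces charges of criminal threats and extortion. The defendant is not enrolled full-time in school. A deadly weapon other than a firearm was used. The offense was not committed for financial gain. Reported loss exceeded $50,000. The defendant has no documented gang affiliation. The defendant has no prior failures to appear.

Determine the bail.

$37,122

Base amounts from the schedule: criminal threats $7,600; extortion $15,000.
Stacking rule: highest base plus 15% of each additional charge. Highest is extortion at $15,000. Additional: $7,600 × 15% = $1,140. Combined base = $15,000 + $1,140 = $16,140.
Net percentage adjustment: +30% +100% = +130%. $16,140 × 2.3 = $37,122.
$37,122 is within the $800,000 maximum.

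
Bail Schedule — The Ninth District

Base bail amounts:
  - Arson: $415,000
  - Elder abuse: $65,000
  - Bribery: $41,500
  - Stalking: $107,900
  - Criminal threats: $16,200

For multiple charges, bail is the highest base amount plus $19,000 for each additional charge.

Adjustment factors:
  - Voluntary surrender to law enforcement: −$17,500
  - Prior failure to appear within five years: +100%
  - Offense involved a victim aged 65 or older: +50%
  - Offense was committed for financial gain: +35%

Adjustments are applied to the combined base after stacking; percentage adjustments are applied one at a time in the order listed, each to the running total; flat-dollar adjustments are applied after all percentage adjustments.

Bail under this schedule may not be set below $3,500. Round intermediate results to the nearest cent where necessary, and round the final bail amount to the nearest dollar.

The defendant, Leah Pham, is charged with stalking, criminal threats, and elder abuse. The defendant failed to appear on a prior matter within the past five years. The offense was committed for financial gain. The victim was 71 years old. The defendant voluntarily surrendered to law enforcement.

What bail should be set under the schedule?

$573,395

Base amounts from the schedule: stalking $107,900; criminal threats $16,200; elder abuse $65,000.
Stacking rule: highest base plus $19,000 per additional charge. Highest is stalking at $107,900; 2 additional charges → +$38,000. Combined base = $145,900.
Prior failure to appear within five years (+100%): $145,900 × 2 = $291,800.
Offense involved a victim aged 65 or older (+50%): $291,800 × 1.5 = $437,700.
Offense was committed for financial gain (+35%): $437,700 × 1.35 = $590,895.
Voluntary surrender to law enforcement (−$17,500 flat): $590,895 − $17,500 = $573,395.
$573,395 is at or above the $3,500 minimum.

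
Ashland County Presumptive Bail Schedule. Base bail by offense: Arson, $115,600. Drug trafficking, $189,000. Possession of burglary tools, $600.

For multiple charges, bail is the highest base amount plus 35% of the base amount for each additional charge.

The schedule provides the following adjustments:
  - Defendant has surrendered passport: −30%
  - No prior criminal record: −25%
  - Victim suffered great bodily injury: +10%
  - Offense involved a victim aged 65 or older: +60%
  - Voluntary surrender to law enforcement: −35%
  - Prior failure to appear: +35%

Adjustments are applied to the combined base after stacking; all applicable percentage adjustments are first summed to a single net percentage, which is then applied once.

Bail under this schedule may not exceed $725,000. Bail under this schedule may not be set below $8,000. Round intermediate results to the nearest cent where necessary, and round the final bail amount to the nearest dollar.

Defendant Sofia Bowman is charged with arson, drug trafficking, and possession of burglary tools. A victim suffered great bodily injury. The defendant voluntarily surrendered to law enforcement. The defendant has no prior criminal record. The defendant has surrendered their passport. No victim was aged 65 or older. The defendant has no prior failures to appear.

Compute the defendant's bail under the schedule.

Base amounts from the schedule: arson $115,600; drug trafficking $189,000; possession of burglary tools $600.
Stacking rule: highest base plus 35% of each additional charge. Highest is drug trafficking at $189,000. Additional: $115,600 × 35% = $40,460; $600 × 35% = $210. Combined base = $189,000 + $40,670 = $229,670.
Net percentage adjustment: −30% −25% +10% −35% = −80%. $229,670 × 0.2 = $45,934.
$45,934 is within the $725,000 maximum.
$45,934 is at or above the $8,000 minimum.

$45,934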